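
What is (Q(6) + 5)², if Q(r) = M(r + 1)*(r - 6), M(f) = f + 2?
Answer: 25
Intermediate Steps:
M(f) = 2 + f
Q(r) = (-6 + r)*(3 + r) (Q(r) = (2 + (r + 1))*(r - 6) = (2 + (1 + r))*(-6 + r) = (3 + r)*(-6 + r) = (-6 + r)*(3 + r))
(Q(6) + 5)² = ((-6 + 6)*(3 + 6) + 5)² = (0*9 + 5)² = (0 + 5)² = 5² = 25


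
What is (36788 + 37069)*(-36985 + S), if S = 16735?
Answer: -1495604250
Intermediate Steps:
(36788 + 37069)*(-36985 + S) = (36788 + 37069)*(-36985 + 16735) = 73857*(-20250) = -1495604250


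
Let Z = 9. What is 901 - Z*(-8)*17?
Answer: 2125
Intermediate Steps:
901 - Z*(-8)*17 = 901 - 9*(-8)*17 = 901 - (-72)*17 = 901 - 1*(-1224) = 901 + 1224 = 2125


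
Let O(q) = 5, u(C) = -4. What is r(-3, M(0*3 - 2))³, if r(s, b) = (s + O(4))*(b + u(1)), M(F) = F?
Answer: -1728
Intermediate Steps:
r(s, b) = (-4 + b)*(5 + s) (r(s, b) = (s + 5)*(b - 4) = (5 + s)*(-4 + b) = (-4 + b)*(5 + s))
r(-3, M(0*3 - 2))³ = (-20 - 4*(-3) + 5*(0*3 - 2) + (0*3 - 2)*(-3))³ = (-20 + 12 + 5*(0 - 2) + (0 - 2)*(-3))³ = (-20 + 12 + 5*(-2) - 2*(-3))³ = (-20 + 12 - 10 + 6)³ = (-12)³ = -1728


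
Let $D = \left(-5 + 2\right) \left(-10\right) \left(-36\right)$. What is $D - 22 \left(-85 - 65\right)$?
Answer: $2220$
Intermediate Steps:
$D = -1080$ ($D = \left(-3\right) \left(-10\right) \left(-36\right) = 30 \left(-36\right) = -1080$)
$D - 22 \left(-85 - 65\right) = -1080 - 22 \left(-85 - 65\right) = -1080 - -3300 = -1080 + 3300 = 2220$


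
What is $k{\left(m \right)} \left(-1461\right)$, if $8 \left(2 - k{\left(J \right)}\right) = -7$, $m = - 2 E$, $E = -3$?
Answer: $- \frac{33603}{8} \approx -4200.4$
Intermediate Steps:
$m = 6$ ($m = \left(-2\right) \left(-3\right) = 6$)
$k{\left(J \right)} = \frac{23}{8}$ ($k{\left(J \right)} = 2 - - \frac{7}{8} = 2 + \frac{7}{8} = \frac{23}{8}$)
$k{\left(m \right)} \left(-1461\right) = \frac{23}{8} \left(-1461\right) = - \frac{33603}{8}$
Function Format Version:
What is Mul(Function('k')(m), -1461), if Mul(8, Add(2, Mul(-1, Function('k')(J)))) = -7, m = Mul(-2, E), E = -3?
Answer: Rational(-33603, 8) ≈ -4200.4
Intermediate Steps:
m = 6 (m = Mul(-2, -3) = 6)
Function('k')(J) = Rational(23, 8) (Function('k')(J) = Add(2, Mul(Rational(-1, 8), -7)) = Add(2, Rational(7, 8)) = Rational(23, 8))
Mul(Function('k')(m), -1461) = Mul(Rational(23, 8), -1461) = Rational(-33603, 8)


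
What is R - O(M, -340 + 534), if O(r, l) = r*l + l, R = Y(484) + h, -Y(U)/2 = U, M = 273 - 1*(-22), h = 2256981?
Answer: 2198589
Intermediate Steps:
M = 295 (M = 273 + 22 = 295)
Y(U) = -2*U
R = 2256013 (R = -2*484 + 2256981 = -968 + 2256981 = 2256013)
O(r, l) = l + l*r (O(r, l) = l*r + l = l + l*r)
R - O(M, -340 + 534) = 2256013 - (-340 + 534)*(1 + 295) = 2256013 - 194*296 = 2256013 - 1*57424 = 2256013 - 57424 = 2198589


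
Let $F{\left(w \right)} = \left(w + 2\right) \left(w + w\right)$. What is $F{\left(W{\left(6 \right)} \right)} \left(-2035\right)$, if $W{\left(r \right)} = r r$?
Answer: $-5567760$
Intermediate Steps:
$W{\left(r \right)} = r^{2}$
$F{\left(w \right)} = 2 w \left(2 + w\right)$ ($F{\left(w \right)} = \left(2 + w\right) 2 w = 2 w \left(2 + w\right)$)
$F{\left(W{\left(6 \right)} \right)} \left(-2035\right) = 2 \cdot 6^{2} \left(2 + 6^{2}\right) \left(-2035\right) = 2 \cdot 36 \left(2 + 36\right) \left(-2035\right) = 2 \cdot 36 \cdot 38 \left(-2035\right) = 2736 \left(-2035\right) = -5567760$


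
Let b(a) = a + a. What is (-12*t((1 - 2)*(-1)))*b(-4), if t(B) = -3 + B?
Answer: -192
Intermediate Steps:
b(a) = 2*a
(-12*t((1 - 2)*(-1)))*b(-4) = (-12*(-3 + (1 - 2)*(-1)))*(2*(-4)) = -12*(-3 - 1*(-1))*(-8) = -12*(-3 + 1)*(-8) = -12*(-2)*(-8) = 24*(-8) = -192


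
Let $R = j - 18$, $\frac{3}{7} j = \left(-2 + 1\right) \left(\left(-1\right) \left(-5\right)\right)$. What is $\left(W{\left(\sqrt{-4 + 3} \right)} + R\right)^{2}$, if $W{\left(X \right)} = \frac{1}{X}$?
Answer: $\frac{7912}{9} + \frac{178 i}{3} \approx 879.11 + 59.333 i$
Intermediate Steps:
$j = - \frac{35}{3}$ ($j = \frac{7 \left(-2 + 1\right) \left(\left(-1\right) \left(-5\right)\right)}{3} = \frac{7 \left(\left(-1\right) 5\right)}{3} = \frac{7}{3} \left(-5\right) = - \frac{35}{3} \approx -11.667$)
$R = - \frac{89}{3}$ ($R = - \frac{35}{3} - 18 = - \frac{89}{3} \approx -29.667$)
$\left(W{\left(\sqrt{-4 + 3} \right)} + R\right)^{2} = \left(\frac{1}{\sqrt{-4 + 3}} - \frac{89}{3}\right)^{2} = \left(\frac{1}{\sqrt{-1}} - \frac{89}{3}\right)^{2} = \left(\frac{1}{i} - \frac{89}{3}\right)^{2} = \left(- i - \frac{89}{3}\right)^{2} = \left(- \frac{89}{3} - i\right)^{2}$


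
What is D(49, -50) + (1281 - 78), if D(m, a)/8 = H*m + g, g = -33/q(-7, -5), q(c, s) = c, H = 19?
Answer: 60821/7 ≈ 8688.7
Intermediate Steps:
g = 33/7 (g = -33/(-7) = -33*(-⅐) = 33/7 ≈ 4.7143)
D(m, a) = 264/7 + 152*m (D(m, a) = 8*(19*m + 33/7) = 8*(33/7 + 19*m) = 264/7 + 152*m)
D(49, -50) + (1281 - 78) = (264/7 + 152*49) + (1281 - 78) = (264/7 + 7448) + 1203 = 52400/7 + 1203 = 60821/7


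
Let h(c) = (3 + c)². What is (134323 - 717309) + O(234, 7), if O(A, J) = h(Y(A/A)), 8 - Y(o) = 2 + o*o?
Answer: -582922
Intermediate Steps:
Y(o) = 6 - o² (Y(o) = 8 - (2 + o*o) = 8 - (2 + o²) = 8 + (-2 - o²) = 6 - o²)
O(A, J) = 64 (O(A, J) = (3 + (6 - (A/A)²))² = (3 + (6 - 1*1²))² = (3 + (6 - 1*1))² = (3 + (6 - 1))² = (3 + 5)² = 8² = 64)
(134323 - 717309) + O(234, 7) = (134323 - 717309) + 64 = -582986 + 64 = -582922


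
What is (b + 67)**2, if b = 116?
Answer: 33489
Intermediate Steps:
(b + 67)**2 = (116 + 67)**2 = 183**2 = 33489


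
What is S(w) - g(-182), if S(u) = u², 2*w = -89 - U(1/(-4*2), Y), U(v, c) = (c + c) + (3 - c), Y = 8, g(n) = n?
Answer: 2682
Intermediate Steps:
U(v, c) = 3 + c (U(v, c) = 2*c + (3 - c) = 3 + c)
w = -50 (w = (-89 - (3 + 8))/2 = (-89 - 1*11)/2 = (-89 - 11)/2 = (½)*(-100) = -50)
S(w) - g(-182) = (-50)² - 1*(-182) = 2500 + 182 = 2682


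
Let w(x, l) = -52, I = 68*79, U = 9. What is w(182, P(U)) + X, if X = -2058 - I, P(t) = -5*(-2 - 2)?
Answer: -7482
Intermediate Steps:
P(t) = 20 (P(t) = -5*(-4) = 20)
I = 5372
X = -7430 (X = -2058 - 1*5372 = -2058 - 5372 = -7430)
w(182, P(U)) + X = -52 - 7430 = -7482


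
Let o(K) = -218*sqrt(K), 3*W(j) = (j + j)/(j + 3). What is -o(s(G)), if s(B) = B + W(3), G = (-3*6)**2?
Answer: 218*sqrt(2919)/3 ≈ 3926.0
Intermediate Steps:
W(j) = 2*j/(3*(3 + j)) (W(j) = ((j + j)/(j + 3))/3 = ((2*j)/(3 + j))/3 = (2*j/(3 + j))/3 = 2*j/(3*(3 + j)))
G = 324 (G = (-18)**2 = 324)
s(B) = 1/3 + B (s(B) = B + (2/3)*3/(3 + 3) = B + (2/3)*3/6 = B + (2/3)*3*(1/6) = B + 1/3 = 1/3 + B)
-o(s(G)) = -(-218)*sqrt(1/3 + 324) = -(-218)*sqrt(973/3) = -(-218)*sqrt(2919)/3 = 218*sqrt(2919)/3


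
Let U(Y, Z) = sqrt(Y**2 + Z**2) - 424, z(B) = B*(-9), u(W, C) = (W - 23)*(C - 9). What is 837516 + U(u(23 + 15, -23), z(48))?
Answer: 837092 + 48*sqrt(181) ≈ 8.3774e+5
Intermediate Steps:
u(W, C) = (-23 + W)*(-9 + C)
z(B) = -9*B
U(Y, Z) = -424 + sqrt(Y**2 + Z**2)
837516 + U(u(23 + 15, -23), z(48)) = 837516 + (-424 + sqrt((207 - 23*(-23) - 9*(23 + 15) - 23*(23 + 15))**2 + (-9*48)**2)) = 837516 + (-424 + sqrt((207 + 529 - 9*38 - 23*38)**2 + (-432)**2)) = 837516 + (-424 + sqrt((207 + 529 - 342 - 874)**2 + 186624)) = 837516 + (-424 + sqrt((-480)**2 + 186624)) = 837516 + (-424 + sqrt(230400 + 186624)) = 837516 + (-424 + sqrt(417024)) = 837516 + (-424 + 48*sqrt(181)) = 837092 + 48*sqrt(181)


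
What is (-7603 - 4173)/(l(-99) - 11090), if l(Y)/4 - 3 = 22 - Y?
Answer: 5888/5297 ≈ 1.1116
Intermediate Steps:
l(Y) = 100 - 4*Y (l(Y) = 12 + 4*(22 - Y) = 12 + (88 - 4*Y) = 100 - 4*Y)
(-7603 - 4173)/(l(-99) - 11090) = (-7603 - 4173)/((100 - 4*(-99)) - 11090) = -11776/((100 + 396) - 11090) = -11776/(496 - 11090) = -11776/(-10594) = -11776*(-1/10594) = 5888/5297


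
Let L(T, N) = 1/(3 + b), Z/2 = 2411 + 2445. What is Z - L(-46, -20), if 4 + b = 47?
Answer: 446751/46 ≈ 9712.0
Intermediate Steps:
b = 43 (b = -4 + 47 = 43)
Z = 9712 (Z = 2*(2411 + 2445) = 2*4856 = 9712)
L(T, N) = 1/46 (L(T, N) = 1/(3 + 43) = 1/46)
Z - L(-46, -20) = 9712 - 1*1/46 = 9712 - 1/46 = 446751/46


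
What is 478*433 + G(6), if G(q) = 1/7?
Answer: 1448819/7 ≈ 2.0697e+5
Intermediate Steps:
G(q) = ⅐
478*433 + G(6) = 478*433 + ⅐ = 206974 + ⅐ = 1448819/7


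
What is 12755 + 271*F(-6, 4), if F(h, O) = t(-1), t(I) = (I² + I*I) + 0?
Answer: 13297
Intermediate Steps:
t(I) = 2*I² (t(I) = (I² + I²) + 0 = 2*I² + 0 = 2*I²)
F(h, O) = 2 (F(h, O) = 2*(-1)² = 2*1 = 2)
12755 + 271*F(-6, 4) = 12755 + 271*2 = 12755 + 542 = 13297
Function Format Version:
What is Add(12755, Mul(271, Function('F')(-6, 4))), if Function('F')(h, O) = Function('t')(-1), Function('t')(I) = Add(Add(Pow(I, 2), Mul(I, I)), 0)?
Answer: 13297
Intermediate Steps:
Function('t')(I) = Mul(2, Pow(I, 2)) (Function('t')(I) = Add(Add(Pow(I, 2), Pow(I, 2)), 0) = Add(Mul(2, Pow(I, 2)), 0) = Mul(2, Pow(I, 2)))
Function('F')(h, O) = 2 (Function('F')(h, O) = Mul(2, Pow(-1, 2)) = Mul(2, 1) = 2)
Add(12755, Mul(271, Function('F')(-6, 4))) = Add(12755, Mul(271, 2)) = Add(12755, 542) = 13297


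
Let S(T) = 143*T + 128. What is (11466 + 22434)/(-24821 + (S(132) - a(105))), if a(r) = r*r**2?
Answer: -5650/193907 ≈ -0.029138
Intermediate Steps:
S(T) = 128 + 143*T
a(r) = r**3
(11466 + 22434)/(-24821 + (S(132) - a(105))) = (11466 + 22434)/(-24821 + ((128 + 143*132) - 1*105**3)) = 33900/(-24821 + ((128 + 18876) - 1*1157625)) = 33900/(-24821 + (19004 - 1157625)) = 33900/(-24821 - 1138621) = 33900/(-1163442) = 33900*(-1/1163442) = -5650/193907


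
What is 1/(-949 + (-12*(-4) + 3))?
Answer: -1/898 ≈ -0.0011136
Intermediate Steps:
1/(-949 + (-12*(-4) + 3)) = 1/(-949 + (48 + 3)) = 1/(-949 + 51) = 1/(-898) = -1/898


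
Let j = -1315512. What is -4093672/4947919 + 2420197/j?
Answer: -17360213360107/6509046819528 ≈ -2.6671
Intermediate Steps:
-4093672/4947919 + 2420197/j = -4093672/4947919 + 2420197/(-1315512) = -4093672*1/4947919 + 2420197*(-1/1315512) = -4093672/4947919 - 2420197/1315512 = -17360213360107/6509046819528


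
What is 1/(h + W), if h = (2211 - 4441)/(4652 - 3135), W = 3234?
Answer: 1517/4903748 ≈ 0.00030936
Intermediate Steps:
h = -2230/1517 ≈ -1.4700
1/(h + W) = 1/(-2230/1517 + 3234) = 1/(4903748/1517) = 1517/4903748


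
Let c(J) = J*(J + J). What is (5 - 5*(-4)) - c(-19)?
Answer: -697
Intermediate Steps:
c(J) = 2*J² (c(J) = J*(2*J) = 2*J²)
(5 - 5*(-4)) - c(-19) = (5 - 5*(-4)) - 2*(-19)² = (5 + 20) - 2*361 = 25 - 1*722 = 25 - 722 = -697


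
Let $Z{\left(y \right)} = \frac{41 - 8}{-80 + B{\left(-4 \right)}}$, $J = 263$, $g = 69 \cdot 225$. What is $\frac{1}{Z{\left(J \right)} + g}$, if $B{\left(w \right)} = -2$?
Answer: $\frac{82}{1273017} \approx 6.4414 \cdot 10^{-5}$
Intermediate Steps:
$g = 15525$
$Z{\left(y \right)} = - \frac{33}{82}$ ($Z{\left(y \right)} = \frac{41 - 8}{-80 - 2} = \frac{33}{-82} = 33 \left(- \frac{1}{82}\right) = - \frac{33}{82}$)
$\frac{1}{Z{\left(J \right)} + g} = \frac{1}{- \frac{33}{82} + 15525} = \frac{1}{\frac{1273017}{82}} = \frac{82}{1273017}$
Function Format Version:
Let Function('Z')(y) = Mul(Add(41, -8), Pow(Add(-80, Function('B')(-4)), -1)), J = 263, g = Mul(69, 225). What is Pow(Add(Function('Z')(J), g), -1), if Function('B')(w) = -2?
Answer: Rational(82, 1273017) ≈ 6.4414e-5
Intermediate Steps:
g = 15525
Function('Z')(y) = Rational(-33, 82) (Function('Z')(y) = Mul(Add(41, -8), Pow(Add(-80, -2), -1)) = Mul(33, Pow(-82, -1)) = Mul(33, Rational(-1, 82)) = Rational(-33, 82))
Pow(Add(Function('Z')(J), g), -1) = Pow(Add(Rational(-33, 82), 15525), -1) = Pow(Rational(1273017, 82), -1) = Rational(82, 1273017)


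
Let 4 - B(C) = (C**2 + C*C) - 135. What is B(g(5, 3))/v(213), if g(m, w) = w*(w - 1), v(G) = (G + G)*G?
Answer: 67/90738 ≈ 0.00073839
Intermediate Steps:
v(G) = 2*G**2 (v(G) = (2*G)*G = 2*G**2)
g(m, w) = w*(-1 + w)
B(C) = 139 - 2*C**2 (B(C) = 4 - ((C**2 + C*C) - 135) = 4 - ((C**2 + C**2) - 135) = 4 - (2*C**2 - 135) = 4 - (-135 + 2*C**2) = 4 + (135 - 2*C**2) = 139 - 2*C**2)
B(g(5, 3))/v(213) = (139 - 2*9*(-1 + 3)**2)/((2*213**2)) = (139 - 2*(3*2)**2)/((2*45369)) = (139 - 2*6**2)/90738 = (139 - 2*36)*(1/90738) = (139 - 72)*(1/90738) = 67*(1/90738) = 67/90738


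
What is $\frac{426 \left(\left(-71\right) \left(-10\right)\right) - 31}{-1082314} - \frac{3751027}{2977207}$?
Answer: $- \frac{4960182772281}{3222272816998} \approx -1.5393$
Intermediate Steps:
$\frac{426 \left(\left(-71\right) \left(-10\right)\right) - 31}{-1082314} - \frac{3751027}{2977207} = \left(426 \cdot 710 - 31\right) \left(- \frac{1}{1082314}\right) - \frac{3751027}{2977207} = \left(302460 - 31\right) \left(- \frac{1}{1082314}\right) - \frac{3751027}{2977207} = 302429 \left(- \frac{1}{1082314}\right) - \frac{3751027}{2977207} = - \frac{302429}{1082314} - \frac{3751027}{2977207} = - \frac{4960182772281}{3222272816998}$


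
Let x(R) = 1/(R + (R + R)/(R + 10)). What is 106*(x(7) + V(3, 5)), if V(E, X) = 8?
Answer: 114586/133 ≈ 861.55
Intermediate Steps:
x(R) = 1/(R + 2*R/(10 + R)) (x(R) = 1/(R + (2*R)/(10 + R)) = 1/(R + 2*R/(10 + R)))
106*(x(7) + V(3, 5)) = 106*((10 + 7)/(7*(12 + 7)) + 8) = 106*((1/7)*17/19 + 8) = 106*((1/7)*(1/19)*17 + 8) = 106*(17/133 + 8) = 106*(1081/133) = 114586/133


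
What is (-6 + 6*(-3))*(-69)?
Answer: 1656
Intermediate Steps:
(-6 + 6*(-3))*(-69) = (-6 - 18)*(-69) = -24*(-69) = 1656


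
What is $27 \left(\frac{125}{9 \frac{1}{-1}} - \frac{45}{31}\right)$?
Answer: $- \frac{12840}{31} \approx -414.19$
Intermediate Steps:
$27 \left(\frac{125}{9 \frac{1}{-1}} - \frac{45}{31}\right) = 27 \left(\frac{125}{9 \left(-1\right)} - \frac{45}{31}\right) = 27 \left(\frac{125}{-9} - \frac{45}{31}\right) = 27 \left(125 \left(- \frac{1}{9}\right) - \frac{45}{31}\right) = 27 \left(- \frac{125}{9} - \frac{45}{31}\right) = 27 \left(- \frac{4280}{279}\right) = - \frac{12840}{31}$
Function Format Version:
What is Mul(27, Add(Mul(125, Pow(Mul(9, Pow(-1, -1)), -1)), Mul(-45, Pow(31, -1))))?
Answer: Rational(-12840, 31) ≈ -414.19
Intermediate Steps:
Mul(27, Add(Mul(125, Pow(Mul(9, Pow(-1, -1)), -1)), Mul(-45, Pow(31, -1)))) = Mul(27, Add(Mul(125, Pow(Mul(9, -1), -1)), Mul(-45, Rational(1, 31)))) = Mul(27, Add(Mul(125, Pow(-9, -1)), Rational(-45, 31))) = Mul(27, Add(Mul(125, Rational(-1, 9)), Rational(-45, 31))) = Mul(27, Add(Rational(-125, 9), Rational(-45, 31))) = Mul(27, Rational(-4280, 279)) = Rational(-12840, 31)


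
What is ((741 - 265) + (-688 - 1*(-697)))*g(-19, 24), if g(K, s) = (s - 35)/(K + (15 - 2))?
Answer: 5335/6 ≈ 889.17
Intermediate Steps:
g(K, s) = (-35 + s)/(13 + K) (g(K, s) = (-35 + s)/(K + 13) = (-35 + s)/(13 + K))
((741 - 265) + (-688 - 1*(-697)))*g(-19, 24) = ((741 - 265) + (-688 - 1*(-697)))*((-35 + 24)/(13 - 19)) = (476 + (-688 + 697))*(-11/(-6)) = (476 + 9)*(-1/6*(-11)) = 485*(11/6) = 5335/6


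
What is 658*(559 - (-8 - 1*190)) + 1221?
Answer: 499327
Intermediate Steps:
658*(559 - (-8 - 1*190)) + 1221 = 658*(559 - (-8 - 190)) + 1221 = 658*(559 - 1*(-198)) + 1221 = 658*(559 + 198) + 1221 = 658*757 + 1221 = 498106 + 1221 = 499327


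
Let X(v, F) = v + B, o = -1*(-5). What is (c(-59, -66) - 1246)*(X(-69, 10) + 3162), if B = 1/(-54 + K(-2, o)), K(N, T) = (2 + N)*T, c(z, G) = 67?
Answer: -21879751/6 ≈ -3.6466e+6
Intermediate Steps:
o = 5
K(N, T) = T*(2 + N)
B = -1/54 (B = 1/(-54 + 5*(2 - 2)) = 1/(-54 + 5*0) = 1/(-54 + 0) = 1/(-54) = -1/54 ≈ -0.018519)
X(v, F) = -1/54 + v (X(v, F) = v - 1/54 = -1/54 + v)
(c(-59, -66) - 1246)*(X(-69, 10) + 3162) = (67 - 1246)*((-1/54 - 69) + 3162) = -1179*(-3727/54 + 3162) = -1179*167021/54 = -21879751/6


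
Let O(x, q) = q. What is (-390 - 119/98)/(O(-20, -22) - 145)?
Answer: 5477/2338 ≈ 2.3426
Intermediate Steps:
(-390 - 119/98)/(O(-20, -22) - 145) = (-390 - 119/98)/(-22 - 145) = (-390 - 119*1/98)/(-167) = (-390 - 17/14)*(-1/167) = -5477/14*(-1/167) = 5477/2338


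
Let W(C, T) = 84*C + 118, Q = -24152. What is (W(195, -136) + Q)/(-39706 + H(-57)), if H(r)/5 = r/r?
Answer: 7654/39701 ≈ 0.19279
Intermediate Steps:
W(C, T) = 118 + 84*C
H(r) = 5 (H(r) = 5*(r/r) = 5*1 = 5)
(W(195, -136) + Q)/(-39706 + H(-57)) = ((118 + 84*195) - 24152)/(-39706 + 5) = ((118 + 16380) - 24152)/(-39701) = (16498 - 24152)*(-1/39701) = -7654*(-1/39701) = 7654/39701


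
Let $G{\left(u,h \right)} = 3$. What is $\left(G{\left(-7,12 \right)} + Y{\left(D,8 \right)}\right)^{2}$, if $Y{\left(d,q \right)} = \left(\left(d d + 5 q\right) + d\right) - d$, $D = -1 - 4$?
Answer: $4624$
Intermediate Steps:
$D = -5$
$Y{\left(d,q \right)} = d^{2} + 5 q$ ($Y{\left(d,q \right)} = \left(\left(d^{2} + 5 q\right) + d\right) - d = \left(d + d^{2} + 5 q\right) - d = d^{2} + 5 q$)
$\left(G{\left(-7,12 \right)} + Y{\left(D,8 \right)}\right)^{2} = \left(3 + \left(\left(-5\right)^{2} + 5 \cdot 8\right)\right)^{2} = \left(3 + \left(25 + 40\right)\right)^{2} = \left(3 + 65\right)^{2} = 68^{2} = 4624$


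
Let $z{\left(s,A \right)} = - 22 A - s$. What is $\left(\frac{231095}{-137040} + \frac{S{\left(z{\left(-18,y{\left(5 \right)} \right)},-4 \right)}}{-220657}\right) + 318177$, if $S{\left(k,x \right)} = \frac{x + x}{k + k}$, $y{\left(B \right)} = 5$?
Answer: $\frac{44257754140686259}{139098642288} \approx 3.1818 \cdot 10^{5}$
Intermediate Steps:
$z{\left(s,A \right)} = - s - 22 A$
$S{\left(k,x \right)} = \frac{x}{k}$ ($S{\left(k,x \right)} = \frac{2 x}{2 k} = 2 x \frac{1}{2 k} = \frac{x}{k}$)
$\left(\frac{231095}{-137040} + \frac{S{\left(z{\left(-18,y{\left(5 \right)} \right)},-4 \right)}}{-220657}\right) + 318177 = \left(\frac{231095}{-137040} + \frac{\left(-4\right) \frac{1}{\left(-1\right) \left(-18\right) - 110}}{-220657}\right) + 318177 = \left(231095 \left(- \frac{1}{137040}\right) + - \frac{4}{18 - 110} \left(- \frac{1}{220657}\right)\right) + 318177 = \left(- \frac{46219}{27408} + - \frac{4}{-92} \left(- \frac{1}{220657}\right)\right) + 318177 = \left(- \frac{46219}{27408} + \left(-4\right) \left(- \frac{1}{92}\right) \left(- \frac{1}{220657}\right)\right) + 318177 = \left(- \frac{46219}{27408} + \frac{1}{23} \left(- \frac{1}{220657}\right)\right) + 318177 = \left(- \frac{46219}{27408} - \frac{1}{5075111}\right) + 318177 = - \frac{234566582717}{139098642288} + 318177 = \frac{44257754140686259}{139098642288}$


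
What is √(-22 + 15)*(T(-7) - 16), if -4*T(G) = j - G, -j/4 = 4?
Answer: -55*I*√7/4 ≈ -36.379*I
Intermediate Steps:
j = -16 (j = -4*4 = -16)
T(G) = 4 + G/4 (T(G) = -(-16 - G)/4 = 4 + G/4)
√(-22 + 15)*(T(-7) - 16) = √(-22 + 15)*((4 + (¼)*(-7)) - 16) = √(-7)*((4 - 7/4) - 16) = (I*√7)*(9/4 - 16) = (I*√7)*(-55/4) = -55*I*√7/4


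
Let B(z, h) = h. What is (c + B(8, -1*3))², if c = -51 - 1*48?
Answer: 10404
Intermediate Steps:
c = -99 (c = -51 - 48 = -99)
(c + B(8, -1*3))² = (-99 - 1*3)² = (-99 - 3)² = (-102)² = 10404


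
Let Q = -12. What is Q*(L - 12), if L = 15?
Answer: -36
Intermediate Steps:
Q*(L - 12) = -12*(15 - 12) = -12*3 = -36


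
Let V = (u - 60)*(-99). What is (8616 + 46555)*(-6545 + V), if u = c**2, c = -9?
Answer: -475794704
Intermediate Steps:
u = 81 (u = (-9)**2 = 81)
V = -2079 (V = (81 - 60)*(-99) = 21*(-99) = -2079)
(8616 + 46555)*(-6545 + V) = (8616 + 46555)*(-6545 - 2079) = 55171*(-8624) = -475794704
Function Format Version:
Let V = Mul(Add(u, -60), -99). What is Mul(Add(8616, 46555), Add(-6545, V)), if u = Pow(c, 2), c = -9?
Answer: -475794704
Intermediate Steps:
u = 81 (u = Pow(-9, 2) = 81)
V = -2079 (V = Mul(Add(81, -60), -99) = Mul(21, -99) = -2079)
Mul(Add(8616, 46555), Add(-6545, V)) = Mul(Add(8616, 46555), Add(-6545, -2079)) = Mul(55171, -8624) = -475794704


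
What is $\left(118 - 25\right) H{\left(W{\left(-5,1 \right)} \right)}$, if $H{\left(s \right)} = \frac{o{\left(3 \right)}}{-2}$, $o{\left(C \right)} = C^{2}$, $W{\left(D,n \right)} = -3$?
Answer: $- \frac{837}{2} \approx -418.5$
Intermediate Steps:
$H{\left(s \right)} = - \frac{9}{2}$ ($H{\left(s \right)} = \frac{3^{2}}{-2} = 9 \left(- \frac{1}{2}\right) = - \frac{9}{2}$)
$\left(118 - 25\right) H{\left(W{\left(-5,1 \right)} \right)} = \left(118 - 25\right) \left(- \frac{9}{2}\right) = 93 \left(- \frac{9}{2}\right) = - \frac{837}{2}$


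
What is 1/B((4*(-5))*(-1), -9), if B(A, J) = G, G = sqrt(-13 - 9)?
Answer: -I*sqrt(22)/22 ≈ -0.2132*I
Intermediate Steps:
G = I*sqrt(22) (G = sqrt(-22) = I*sqrt(22) ≈ 4.6904*I)
B(A, J) = I*sqrt(22)
1/B((4*(-5))*(-1), -9) = 1/(I*sqrt(22)) = -I*sqrt(22)/22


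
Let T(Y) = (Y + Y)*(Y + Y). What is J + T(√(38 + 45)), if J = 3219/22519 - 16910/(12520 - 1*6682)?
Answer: 441680432/1341489 ≈ 329.25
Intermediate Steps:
T(Y) = 4*Y² (T(Y) = (2*Y)*(2*Y) = 4*Y²)
J = -3693916/1341489 (J = 3219*(1/22519) - 16910/(12520 - 6682) = 3219/22519 - 16910/5838 = 3219/22519 - 16910*1/5838 = 3219/22519 - 8455/2919 = -3693916/1341489 ≈ -2.7536)
J + T(√(38 + 45)) = -3693916/1341489 + 4*(√(38 + 45))² = -3693916/1341489 + 4*(√83)² = -3693916/1341489 + 4*83 = -3693916/1341489 + 332 = 441680432/1341489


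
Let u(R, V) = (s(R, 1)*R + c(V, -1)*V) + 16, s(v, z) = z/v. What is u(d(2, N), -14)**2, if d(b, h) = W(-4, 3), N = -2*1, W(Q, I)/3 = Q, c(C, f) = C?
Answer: 45369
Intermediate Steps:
W(Q, I) = 3*Q
N = -2
d(b, h) = -12 (d(b, h) = 3*(-4) = -12)
u(R, V) = 17 + V**2 (u(R, V) = ((1/R)*R + V*V) + 16 = (R/R + V**2) + 16 = (1 + V**2) + 16 = 17 + V**2)
u(d(2, N), -14)**2 = (17 + (-14)**2)**2 = (17 + 196)**2 = 213**2 = 45369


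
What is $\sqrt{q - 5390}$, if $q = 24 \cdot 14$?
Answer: $19 i \sqrt{14} \approx 71.092 i$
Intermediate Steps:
$q = 336$
$\sqrt{q - 5390} = \sqrt{336 - 5390} = \sqrt{-5054} = 19 i \sqrt{14}$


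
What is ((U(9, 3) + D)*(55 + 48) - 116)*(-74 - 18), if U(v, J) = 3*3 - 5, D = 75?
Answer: -737932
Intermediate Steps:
U(v, J) = 4 (U(v, J) = 9 - 5 = 4)
((U(9, 3) + D)*(55 + 48) - 116)*(-74 - 18) = ((4 + 75)*(55 + 48) - 116)*(-74 - 18) = (79*103 - 116)*(-92) = (8137 - 116)*(-92) = 8021*(-92) = -737932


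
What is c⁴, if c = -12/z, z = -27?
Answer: 256/6561 ≈ 0.039018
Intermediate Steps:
c = 4/9 (c = -12/(-27) = -12*(-1/27) = 4/9 ≈ 0.44444)
c⁴ = (4/9)⁴ = 256/6561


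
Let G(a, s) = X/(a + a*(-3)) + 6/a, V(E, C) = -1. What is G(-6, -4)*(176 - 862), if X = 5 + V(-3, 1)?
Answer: 1372/3 ≈ 457.33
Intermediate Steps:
X = 4 (X = 5 - 1 = 4)
G(a, s) = 4/a (G(a, s) = 4/(a + a*(-3)) + 6/a = 4/(a - 3*a) + 6/a = 4/((-2*a)) + 6/a = 4*(-1/(2*a)) + 6/a = -2/a + 6/a = 4/a)
G(-6, -4)*(176 - 862) = (4/(-6))*(176 - 862) = (4*(-⅙))*(-686) = -⅔*(-686) = 1372/3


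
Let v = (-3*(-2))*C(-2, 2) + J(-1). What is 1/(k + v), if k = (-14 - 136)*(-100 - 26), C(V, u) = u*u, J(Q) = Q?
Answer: 1/18923 ≈ 5.2846e-5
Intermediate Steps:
C(V, u) = u**2
k = 18900 (k = -150*(-126) = 18900)
v = 23 (v = -3*(-2)*2**2 - 1 = 6*4 - 1 = 24 - 1 = 23)
1/(k + v) = 1/(18900 + 23) = 1/18923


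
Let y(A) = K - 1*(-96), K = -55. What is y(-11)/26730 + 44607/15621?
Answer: 397661857/139183110 ≈ 2.8571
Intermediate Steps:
y(A) = 41 (y(A) = -55 - 1*(-96) = -55 + 96 = 41)
y(-11)/26730 + 44607/15621 = 41/26730 + 44607/15621 = 41*(1/26730) + 44607*(1/15621) = 41/26730 + 14869/5207 = 397661857/139183110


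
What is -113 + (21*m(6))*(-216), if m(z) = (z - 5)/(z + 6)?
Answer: -491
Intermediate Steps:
m(z) = (-5 + z)/(6 + z)
-113 + (21*m(6))*(-216) = -113 + (21*((-5 + 6)/(6 + 6)))*(-216) = -113 + (21*(1/12))*(-216) = -113 + (7/4)*(-216) = -113 - 378 = -491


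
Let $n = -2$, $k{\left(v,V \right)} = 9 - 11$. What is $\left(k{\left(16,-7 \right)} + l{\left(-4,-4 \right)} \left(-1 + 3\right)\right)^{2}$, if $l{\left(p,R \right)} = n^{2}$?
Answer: $36$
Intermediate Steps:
$k{\left(v,V \right)} = -2$
$l{\left(p,R \right)} = 4$ ($l{\left(p,R \right)} = \left(-2\right)^{2} = 4$)
$\left(k{\left(16,-7 \right)} + l{\left(-4,-4 \right)} \left(-1 + 3\right)\right)^{2} = \left(-2 + 4 \left(-1 + 3\right)\right)^{2} = \left(-2 + 4 \cdot 2\right)^{2} = \left(-2 + 8\right)^{2} = 6^{2} = 36$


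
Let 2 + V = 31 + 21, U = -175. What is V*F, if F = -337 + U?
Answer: -25600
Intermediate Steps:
F = -512 (F = -337 - 175 = -512)
V = 50 (V = -2 + (31 + 21) = -2 + 52 = 50)
V*F = 50*(-512) = -25600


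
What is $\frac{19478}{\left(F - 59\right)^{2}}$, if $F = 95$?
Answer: $\frac{9739}{648} \approx 15.029$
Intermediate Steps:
$\frac{19478}{\left(F - 59\right)^{2}} = \frac{19478}{\left(95 - 59\right)^{2}} = \frac{19478}{36^{2}} = \frac{19478}{1296} = 19478 \cdot \frac{1}{1296} = \frac{9739}{648}$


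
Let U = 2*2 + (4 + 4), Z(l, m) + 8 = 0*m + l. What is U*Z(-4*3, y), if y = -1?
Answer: -240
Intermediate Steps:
Z(l, m) = -8 + l (Z(l, m) = -8 + (0*m + l) = -8 + (0 + l) = -8 + l)
U = 12 (U = 4 + 8 = 12)
U*Z(-4*3, y) = 12*(-8 - 4*3) = 12*(-8 - 12) = 12*(-20) = -240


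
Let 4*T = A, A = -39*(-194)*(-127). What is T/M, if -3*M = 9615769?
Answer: 1441323/19231538 ≈ 0.074946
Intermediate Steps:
M = -9615769/3 (M = -⅓*9615769 = -9615769/3 ≈ -3.2053e+6)
A = -960882 (A = 7566*(-127) = -960882)
T = -480441/2 (T = (¼)*(-960882) = -480441/2 ≈ -2.4022e+5)
T/M = -480441/(2*(-9615769/3)) = -480441/2*(-3/9615769) = 1441323/19231538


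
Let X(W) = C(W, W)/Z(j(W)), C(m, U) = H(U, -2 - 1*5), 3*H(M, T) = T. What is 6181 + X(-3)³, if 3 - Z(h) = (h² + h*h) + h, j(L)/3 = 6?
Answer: 48636587179432/7868724669 ≈ 6181.0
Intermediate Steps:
H(M, T) = T/3
j(L) = 18 (j(L) = 3*6 = 18)
C(m, U) = -7/3 (C(m, U) = (-2 - 1*5)/3 = (-2 - 5)/3 = (⅓)*(-7) = -7/3)
Z(h) = 3 - h - 2*h² (Z(h) = 3 - ((h² + h*h) + h) = 3 - ((h² + h²) + h) = 3 - (2*h² + h) = 3 - (h + 2*h²) = 3 + (-h - 2*h²) = 3 - h - 2*h²)
X(W) = 7/1989 (X(W) = -7/(3*(3 - 1*18 - 2*18²)) = -7/(3*(3 - 18 - 2*324)) = -7/(3*(3 - 18 - 648)) = -7/3/(-663) = -7/3*(-1/663) = 7/1989)
6181 + X(-3)³ = 6181 + (7/1989)³ = 6181 + 343/7868724669 = 48636587179432/7868724669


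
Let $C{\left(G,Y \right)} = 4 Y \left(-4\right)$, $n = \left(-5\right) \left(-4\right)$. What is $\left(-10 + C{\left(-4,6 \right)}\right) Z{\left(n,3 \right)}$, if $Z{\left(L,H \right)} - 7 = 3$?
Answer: $-1060$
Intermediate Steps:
$n = 20$
$C{\left(G,Y \right)} = - 16 Y$
$Z{\left(L,H \right)} = 10$ ($Z{\left(L,H \right)} = 7 + 3 = 10$)
$\left(-10 + C{\left(-4,6 \right)}\right) Z{\left(n,3 \right)} = \left(-10 - 96\right) 10 = \left(-106\right) 10 = -1060$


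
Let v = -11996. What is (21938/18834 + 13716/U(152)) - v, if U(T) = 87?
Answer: 3319396253/273093 ≈ 12155.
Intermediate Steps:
(21938/18834 + 13716/U(152)) - v = (21938/18834 + 13716/87) - 1*(-11996) = (21938*(1/18834) + 13716*(1/87)) + 11996 = (10969/9417 + 4572/29) + 11996 = 43372625/273093 + 11996 = 3319396253/273093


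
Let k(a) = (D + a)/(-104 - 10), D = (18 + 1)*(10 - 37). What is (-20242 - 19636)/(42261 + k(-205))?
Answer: -1136523/1204618 ≈ -0.94347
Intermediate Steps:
D = -513 (D = 19*(-27) = -513)
k(a) = 9/2 - a/114 (k(a) = (-513 + a)/(-104 - 10) = (-513 + a)/(-114) = (-513 + a)*(-1/114) = 9/2 - a/114)
(-20242 - 19636)/(42261 + k(-205)) = (-20242 - 19636)/(42261 + (9/2 - 1/114*(-205))) = -39878/(42261 + (9/2 + 205/114)) = -39878/(42261 + 359/57) = -39878/2409236/57 = -39878*57/2409236 = -1136523/1204618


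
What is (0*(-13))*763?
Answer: 0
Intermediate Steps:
(0*(-13))*763 = 0*763 = 0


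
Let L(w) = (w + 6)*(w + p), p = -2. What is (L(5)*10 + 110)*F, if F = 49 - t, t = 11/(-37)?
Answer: 802560/37 ≈ 21691.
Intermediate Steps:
t = -11/37 (t = 11*(-1/37) = -11/37 ≈ -0.29730)
L(w) = (-2 + w)*(6 + w) (L(w) = (w + 6)*(w - 2) = (6 + w)*(-2 + w) = (-2 + w)*(6 + w))
F = 1824/37 (F = 49 - 1*(-11/37) = 49 + 11/37 = 1824/37 ≈ 49.297)
(L(5)*10 + 110)*F = ((-12 + 5² + 4*5)*10 + 110)*(1824/37) = ((-12 + 25 + 20)*10 + 110)*(1824/37) = (33*10 + 110)*(1824/37) = (330 + 110)*(1824/37) = 440*(1824/37) = 802560/37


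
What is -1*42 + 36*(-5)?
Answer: -222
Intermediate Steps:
-1*42 + 36*(-5) = -42 - 180 = -222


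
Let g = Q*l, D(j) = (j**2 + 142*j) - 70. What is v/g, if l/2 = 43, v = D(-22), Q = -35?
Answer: 271/301 ≈ 0.90033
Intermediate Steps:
D(j) = -70 + j**2 + 142*j
v = -2710 (v = -70 + (-22)**2 + 142*(-22) = -70 + 484 - 3124 = -2710)
l = 86 (l = 2*43 = 86)
g = -3010 (g = -35*86 = -3010)
v/g = -2710/(-3010) = -2710*(-1/3010) = 271/301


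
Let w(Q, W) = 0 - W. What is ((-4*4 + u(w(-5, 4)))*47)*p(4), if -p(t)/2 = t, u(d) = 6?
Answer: 3760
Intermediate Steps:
w(Q, W) = -W
p(t) = -2*t
((-4*4 + u(w(-5, 4)))*47)*p(4) = ((-4*4 + 6)*47)*(-2*4) = ((-16 + 6)*47)*(-8) = -10*47*(-8) = -470*(-8) = 3760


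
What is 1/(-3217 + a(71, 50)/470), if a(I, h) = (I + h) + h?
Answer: -470/1511819 ≈ -0.00031088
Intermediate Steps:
a(I, h) = I + 2*h
1/(-3217 + a(71, 50)/470) = 1/(-3217 + (71 + 2*50)/470) = 1/(-3217 + (71 + 100)*(1/470)) = 1/(-3217 + 171*(1/470)) = 1/(-3217 + 171/470) = 1/(-1511819/470) = -470/1511819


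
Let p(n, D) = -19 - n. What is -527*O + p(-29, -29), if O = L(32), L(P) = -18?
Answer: 9496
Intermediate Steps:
O = -18
-527*O + p(-29, -29) = -527*(-18) + (-19 - 1*(-29)) = 9486 + (-19 + 29) = 9486 + 10 = 9496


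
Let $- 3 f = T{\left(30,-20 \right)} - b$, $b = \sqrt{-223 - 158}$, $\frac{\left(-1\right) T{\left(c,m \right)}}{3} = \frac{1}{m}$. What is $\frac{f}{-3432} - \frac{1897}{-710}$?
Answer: $\frac{13021079}{4873440} - \frac{i \sqrt{381}}{10296} \approx 2.6718 - 0.0018958 i$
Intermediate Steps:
$T{\left(c,m \right)} = - \frac{3}{m}$
$b = i \sqrt{381}$ ($b = \sqrt{-381} = i \sqrt{381} \approx 19.519 i$)
$f = - \frac{1}{20} + \frac{i \sqrt{381}}{3}$ ($f = - \frac{- \frac{3}{-20} - i \sqrt{381}}{3} = - \frac{\left(-3\right) \left(- \frac{1}{20}\right) - i \sqrt{381}}{3} = - \frac{\frac{3}{20} - i \sqrt{381}}{3} = - \frac{1}{20} + \frac{i \sqrt{381}}{3} \approx -0.05 + 6.5064 i$)
$\frac{f}{-3432} - \frac{1897}{-710} = \frac{- \frac{1}{20} + \frac{i \sqrt{381}}{3}}{-3432} - \frac{1897}{-710} = \left(- \frac{1}{20} + \frac{i \sqrt{381}}{3}\right) \left(- \frac{1}{3432}\right) - - \frac{1897}{710} = \left(\frac{1}{68640} - \frac{i \sqrt{381}}{10296}\right) + \frac{1897}{710} = \frac{13021079}{4873440} - \frac{i \sqrt{381}}{10296}$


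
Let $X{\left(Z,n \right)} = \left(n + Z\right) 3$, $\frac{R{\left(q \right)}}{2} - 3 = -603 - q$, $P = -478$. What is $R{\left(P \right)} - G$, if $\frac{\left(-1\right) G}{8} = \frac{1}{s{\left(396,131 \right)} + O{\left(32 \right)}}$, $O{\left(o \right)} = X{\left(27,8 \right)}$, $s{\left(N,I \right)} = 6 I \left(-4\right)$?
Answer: $- \frac{741524}{3039} \approx -244.0$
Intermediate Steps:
$R{\left(q \right)} = -1200 - 2 q$ ($R{\left(q \right)} = 6 + 2 \left(-603 - q\right) = 6 - \left(1206 + 2 q\right) = -1200 - 2 q$)
$X{\left(Z,n \right)} = 3 Z + 3 n$ ($X{\left(Z,n \right)} = \left(Z + n\right) 3 = 3 Z + 3 n$)
$s{\left(N,I \right)} = - 24 I$
$O{\left(o \right)} = 105$ ($O{\left(o \right)} = 3 \cdot 27 + 3 \cdot 8 = 81 + 24 = 105$)
$G = \frac{8}{3039}$ ($G = - \frac{8}{\left(-24\right) 131 + 105} = - \frac{8}{-3144 + 105} = - \frac{8}{-3039} = \left(-8\right) \left(- \frac{1}{3039}\right) = \frac{8}{3039} \approx 0.0026324$)
$R{\left(P \right)} - G = \left(-1200 - -956\right) - \frac{8}{3039} = \left(-1200 + 956\right) - \frac{8}{3039} = -244 - \frac{8}{3039} = - \frac{741524}{3039}$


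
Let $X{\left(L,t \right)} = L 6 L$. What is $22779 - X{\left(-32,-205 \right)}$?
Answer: $16635$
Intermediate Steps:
$X{\left(L,t \right)} = 6 L^{2}$ ($X{\left(L,t \right)} = 6 L L = 6 L^{2}$)
$22779 - X{\left(-32,-205 \right)} = 22779 - 6 \left(-32\right)^{2} = 22779 - 6 \cdot 1024 = 22779 - 6144 = 16635$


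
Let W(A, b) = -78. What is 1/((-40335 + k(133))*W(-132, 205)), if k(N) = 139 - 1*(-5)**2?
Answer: 1/3137238 ≈ 3.1875e-7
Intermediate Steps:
k(N) = 114 (k(N) = 139 - 1*25 = 139 - 25 = 114)
1/((-40335 + k(133))*W(-132, 205)) = 1/((-40335 + 114)*(-78)) = -1/78/(-40221) = -1/40221*(-1/78) = 1/3137238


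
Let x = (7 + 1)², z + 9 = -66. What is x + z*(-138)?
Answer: 10414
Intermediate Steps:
z = -75 (z = -9 - 66 = -75)
x = 64 (x = 8² = 64)
x + z*(-138) = 64 - 75*(-138) = 64 + 10350 = 10414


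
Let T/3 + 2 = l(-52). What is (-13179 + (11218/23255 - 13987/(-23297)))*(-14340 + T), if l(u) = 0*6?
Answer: 102422163536294364/541771735 ≈ 1.8905e+8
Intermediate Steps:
l(u) = 0
T = -6 (T = -6 + 3*0 = -6 + 0 = -6)
(-13179 + (11218/23255 - 13987/(-23297)))*(-14340 + T) = (-13179 + (11218/23255 - 13987/(-23297)))*(-14340 - 6) = (-13179 + (11218*(1/23255) - 13987*(-1/23297)))*(-14346) = (-13179 + (11218/23255 + 13987/23297))*(-14346) = (-13179 + 586613431/541771735)*(-14346) = -7139423082134/541771735*(-14346) = 102422163536294364/541771735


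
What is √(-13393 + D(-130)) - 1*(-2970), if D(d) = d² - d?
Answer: 2970 + √3637 ≈ 3030.3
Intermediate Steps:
√(-13393 + D(-130)) - 1*(-2970) = √(-13393 - 130*(-1 - 130)) - 1*(-2970) = √(-13393 - 130*(-131)) + 2970 = √(-13393 + 17030) + 2970 = √3637 + 2970 = 2970 + √3637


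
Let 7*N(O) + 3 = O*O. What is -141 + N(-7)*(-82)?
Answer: -4759/7 ≈ -679.86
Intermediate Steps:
N(O) = -3/7 + O²/7 (N(O) = -3/7 + (O*O)/7 = -3/7 + O²/7)
-141 + N(-7)*(-82) = -141 + (-3/7 + (⅐)*(-7)²)*(-82) = -141 + (-3/7 + (⅐)*49)*(-82) = -141 + (-3/7 + 7)*(-82) = -141 + (46/7)*(-82) = -141 - 3772/7 = -4759/7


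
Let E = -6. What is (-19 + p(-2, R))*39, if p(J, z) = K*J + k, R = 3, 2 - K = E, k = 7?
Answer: -1092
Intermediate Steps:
K = 8 (K = 2 - 1*(-6) = 2 + 6 = 8)
p(J, z) = 7 + 8*J (p(J, z) = 8*J + 7 = 7 + 8*J)
(-19 + p(-2, R))*39 = (-19 + (7 + 8*(-2)))*39 = (-19 + (7 - 16))*39 = (-19 - 9)*39 = -28*39 = -1092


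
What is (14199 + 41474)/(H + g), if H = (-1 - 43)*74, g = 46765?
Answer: 55673/43509 ≈ 1.2796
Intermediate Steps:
H = -3256 (H = -44*74 = -3256)
(14199 + 41474)/(H + g) = (14199 + 41474)/(-3256 + 46765) = 55673/43509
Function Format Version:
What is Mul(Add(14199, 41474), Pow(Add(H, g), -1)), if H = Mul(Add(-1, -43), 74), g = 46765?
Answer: Rational(55673, 43509) ≈ 1.2796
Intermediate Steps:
H = -3256 (H = Mul(-44, 74) = -3256)
Mul(Add(14199, 41474), Pow(Add(H, g), -1)) = Mul(Add(14199, 41474), Pow(Add(-3256, 46765), -1)) = Mul(55673, Pow(43509, -1)) = Mul(55673, Rational(1, 43509)) = Rational(55673, 43509)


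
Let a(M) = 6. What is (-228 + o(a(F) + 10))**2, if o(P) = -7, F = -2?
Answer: 55225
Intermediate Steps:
(-228 + o(a(F) + 10))**2 = (-228 - 7)**2 = (-235)**2 = 55225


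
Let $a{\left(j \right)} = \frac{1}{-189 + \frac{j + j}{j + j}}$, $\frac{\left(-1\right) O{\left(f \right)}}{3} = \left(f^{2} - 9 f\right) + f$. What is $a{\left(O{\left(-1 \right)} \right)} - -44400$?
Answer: $\frac{8347199}{188} \approx 44400.0$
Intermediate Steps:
$O{\left(f \right)} = - 3 f^{2} + 24 f$ ($O{\left(f \right)} = - 3 \left(\left(f^{2} - 9 f\right) + f\right) = - 3 \left(f^{2} - 8 f\right) = - 3 f^{2} + 24 f$)
$a{\left(j \right)} = - \frac{1}{188}$ ($a{\left(j \right)} = \frac{1}{-189 + \frac{2 j}{2 j}} = \frac{1}{-189 + 2 j \frac{1}{2 j}} = \frac{1}{-189 + 1} = \frac{1}{-188} = - \frac{1}{188}$)
$a{\left(O{\left(-1 \right)} \right)} - -44400 = - \frac{1}{188} - -44400 = - \frac{1}{188} + 44400 = \frac{8347199}{188}$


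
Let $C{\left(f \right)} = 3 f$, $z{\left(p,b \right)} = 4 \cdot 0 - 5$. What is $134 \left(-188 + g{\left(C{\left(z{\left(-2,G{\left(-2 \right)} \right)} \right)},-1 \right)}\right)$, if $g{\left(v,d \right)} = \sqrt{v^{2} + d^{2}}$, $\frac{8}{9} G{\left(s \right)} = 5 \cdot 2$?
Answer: $-25192 + 134 \sqrt{226} \approx -23178.0$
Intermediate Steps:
$G{\left(s \right)} = \frac{45}{4}$ ($G{\left(s \right)} = \frac{9 \cdot 5 \cdot 2}{8} = \frac{9}{8} \cdot 10 = \frac{45}{4}$)
$z{\left(p,b \right)} = -5$ ($z{\left(p,b \right)} = 0 - 5 = -5$)
$g{\left(v,d \right)} = \sqrt{d^{2} + v^{2}}$
$134 \left(-188 + g{\left(C{\left(z{\left(-2,G{\left(-2 \right)} \right)} \right)},-1 \right)}\right) = 134 \left(-188 + \sqrt{\left(-1\right)^{2} + \left(3 \left(-5\right)\right)^{2}}\right) = 134 \left(-188 + \sqrt{1 + \left(-15\right)^{2}}\right) = 134 \left(-188 + \sqrt{1 + 225}\right) = 134 \left(-188 + \sqrt{226}\right) = -25192 + 134 \sqrt{226}$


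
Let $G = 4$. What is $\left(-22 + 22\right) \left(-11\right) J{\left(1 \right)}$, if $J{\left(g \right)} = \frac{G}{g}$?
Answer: $0$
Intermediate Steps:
$J{\left(g \right)} = \frac{4}{g}$
$\left(-22 + 22\right) \left(-11\right) J{\left(1 \right)} = \left(-22 + 22\right) \left(-11\right) \frac{4}{1} = 0 \left(-11\right) 4 \cdot 1 = 0 \cdot 4 = 0$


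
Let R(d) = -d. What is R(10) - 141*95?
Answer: -13405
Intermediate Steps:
R(10) - 141*95 = -1*10 - 141*95 = -10 - 13395 = -13405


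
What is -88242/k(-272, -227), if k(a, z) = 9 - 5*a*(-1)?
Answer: 12606/193 ≈ 65.316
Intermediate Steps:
k(a, z) = 9 + 5*a (k(a, z) = 9 - (-5)*a = 9 + 5*a)
-88242/k(-272, -227) = -88242/(9 + 5*(-272)) = -88242/(9 - 1360) = -88242/(-1351) = -88242*(-1/1351) = 12606/193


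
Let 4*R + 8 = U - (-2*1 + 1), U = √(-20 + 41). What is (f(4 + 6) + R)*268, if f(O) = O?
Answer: 2211 + 67*√21 ≈ 2518.0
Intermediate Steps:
U = √21 ≈ 4.5826
R = -7/4 + √21/4 (R = -2 + (√21 - (-2*1 + 1))/4 = -2 + (√21 - (-2 + 1))/4 = -2 + (√21 - 1*(-1))/4 = -2 + (√21 + 1)/4 = -2 + (1 + √21)/4 = -2 + (¼ + √21/4) = -7/4 + √21/4 ≈ -0.60436)
(f(4 + 6) + R)*268 = ((4 + 6) + (-7/4 + √21/4))*268 = (10 + (-7/4 + √21/4))*268 = (33/4 + √21/4)*268 = 2211 + 67*√21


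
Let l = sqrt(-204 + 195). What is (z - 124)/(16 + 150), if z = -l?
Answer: -62/83 - 3*I/166 ≈ -0.74699 - 0.018072*I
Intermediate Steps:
l = 3*I (l = sqrt(-9) = 3*I ≈ 3.0*I)
z = -3*I ≈ -3.0*I
(z - 124)/(16 + 150) = (-3*I - 124)/(16 + 150) = (-124 - 3*I)/166 = (-124 - 3*I)*(1/166) = -62/83 - 3*I/166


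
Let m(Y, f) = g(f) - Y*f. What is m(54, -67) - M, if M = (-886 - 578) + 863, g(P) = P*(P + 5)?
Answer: 8373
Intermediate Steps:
g(P) = P*(5 + P)
M = -601 (M = -1464 + 863 = -601)
m(Y, f) = f*(5 + f) - Y*f
m(54, -67) - M = -67*(5 - 67 - 1*54) - 1*(-601) = -67*(5 - 67 - 54) + 601 = -67*(-116) + 601 = 7772 + 601 = 8373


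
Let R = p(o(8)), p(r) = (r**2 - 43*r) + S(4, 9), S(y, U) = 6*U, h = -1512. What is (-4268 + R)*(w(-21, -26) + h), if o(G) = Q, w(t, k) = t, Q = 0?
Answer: 6460062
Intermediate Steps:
o(G) = 0
p(r) = 54 + r**2 - 43*r (p(r) = (r**2 - 43*r) + 6*9 = (r**2 - 43*r) + 54 = 54 + r**2 - 43*r)
R = 54 (R = 54 + 0**2 - 43*0 = 54 + 0 + 0 = 54)
(-4268 + R)*(w(-21, -26) + h) = (-4268 + 54)*(-21 - 1512) = -4214*(-1533) = 6460062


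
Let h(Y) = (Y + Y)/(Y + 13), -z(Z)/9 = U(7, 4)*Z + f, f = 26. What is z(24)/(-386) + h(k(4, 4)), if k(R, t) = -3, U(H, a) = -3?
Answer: -1614/965 ≈ -1.6725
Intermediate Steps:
z(Z) = -234 + 27*Z (z(Z) = -9*(-3*Z + 26) = -9*(26 - 3*Z) = -234 + 27*Z)
h(Y) = 2*Y/(13 + Y) (h(Y) = (2*Y)/(13 + Y) = 2*Y/(13 + Y))
z(24)/(-386) + h(k(4, 4)) = (-234 + 27*24)/(-386) + 2*(-3)/(13 - 3) = (-234 + 648)*(-1/386) + 2*(-3)/10 = 414*(-1/386) + 2*(-3)*(⅒) = -207/193 - ⅗ = -1614/965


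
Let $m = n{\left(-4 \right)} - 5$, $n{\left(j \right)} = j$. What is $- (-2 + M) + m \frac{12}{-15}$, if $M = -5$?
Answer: $\frac{71}{5} \approx 14.2$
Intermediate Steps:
$m = -9$ ($m = -4 - 5 = -9$)
$- (-2 + M) + m \frac{12}{-15} = - (-2 - 5) - 9 \frac{12}{-15} = \left(-1\right) \left(-7\right) - 9 \cdot 12 \left(- \frac{1}{15}\right) = 7 - - \frac{36}{5} = 7 + \frac{36}{5} = \frac{71}{5}$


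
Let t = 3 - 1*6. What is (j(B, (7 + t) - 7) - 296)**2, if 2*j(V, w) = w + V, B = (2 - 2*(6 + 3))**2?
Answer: 114921/4 ≈ 28730.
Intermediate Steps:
B = 256 (B = (2 - 2*9)**2 = (2 - 18)**2 = (-16)**2 = 256)
t = -3 (t = 3 - 6 = -3)
j(V, w) = V/2 + w/2 (j(V, w) = (w + V)/2 = (V + w)/2 = V/2 + w/2)
(j(B, (7 + t) - 7) - 296)**2 = (((1/2)*256 + ((7 - 3) - 7)/2) - 296)**2 = ((128 + (4 - 7)/2) - 296)**2 = ((128 + (1/2)*(-3)) - 296)**2 = ((128 - 3/2) - 296)**2 = (253/2 - 296)**2 = (-339/2)**2 = 114921/4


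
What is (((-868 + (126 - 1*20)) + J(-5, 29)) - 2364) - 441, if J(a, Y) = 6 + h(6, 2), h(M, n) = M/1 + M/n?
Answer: -3552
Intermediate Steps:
h(M, n) = M + M/n (h(M, n) = M*1 + M/n = M + M/n)
J(a, Y) = 15 (J(a, Y) = 6 + (6 + 6/2) = 6 + (6 + 6*(1/2)) = 6 + (6 + 3) = 6 + 9 = 15)
(((-868 + (126 - 1*20)) + J(-5, 29)) - 2364) - 441 = (((-868 + (126 - 1*20)) + 15) - 2364) - 441 = (((-868 + (126 - 20)) + 15) - 2364) - 441 = (((-868 + 106) + 15) - 2364) - 441 = ((-762 + 15) - 2364) - 441 = (-747 - 2364) - 441 = -3111 - 441 = -3552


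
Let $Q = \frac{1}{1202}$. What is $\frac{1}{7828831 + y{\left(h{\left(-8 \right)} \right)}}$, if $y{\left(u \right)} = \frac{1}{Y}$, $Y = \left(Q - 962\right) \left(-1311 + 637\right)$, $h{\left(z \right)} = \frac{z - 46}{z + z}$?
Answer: $\frac{389680851}{3050745526415782} \approx 1.2773 \cdot 10^{-7}$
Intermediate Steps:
$h{\left(z \right)} = \frac{-46 + z}{2 z}$
$Q = \frac{1}{1202} \approx 0.00083195$
$Y = \frac{389680851}{601}$ ($Y = \left(\frac{1}{1202} - 962\right) \left(-1311 + 637\right) = \left(- \frac{1156323}{1202}\right) \left(-674\right) = \frac{389680851}{601} \approx 6.4839 \cdot 10^{5}$)
$y{\left(u \right)} = \frac{601}{389680851}$ ($y{\left(u \right)} = \frac{1}{\frac{389680851}{601}} = \frac{601}{389680851}$)
$\frac{1}{7828831 + y{\left(h{\left(-8 \right)} \right)}} = \frac{1}{7828831 + \frac{601}{389680851}} = \frac{1}{\frac{3050745526415782}{389680851}} = \frac{389680851}{3050745526415782}$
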